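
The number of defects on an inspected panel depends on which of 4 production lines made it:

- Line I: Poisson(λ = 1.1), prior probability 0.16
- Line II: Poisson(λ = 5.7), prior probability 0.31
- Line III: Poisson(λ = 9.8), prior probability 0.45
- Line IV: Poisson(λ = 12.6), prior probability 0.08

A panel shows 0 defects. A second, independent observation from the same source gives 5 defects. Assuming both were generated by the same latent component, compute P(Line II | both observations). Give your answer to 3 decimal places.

Apply Bayes' rule: the posterior for each component is proportional to its prior times its likelihood at x.
Since both observations come from the same component, the likelihood for component k is f_k(x₁)·f_k(x₂).
  L_I = [0.332871] × [0.00446744] = 0.00148708
  L_II = [0.00334597] × [0.16777] = 0.000561353
  L_III = [5.54516e-05] × [0.0417699] = 2.31621e-06
  L_IV = [3.37202e-06] × [0.00892403] = 3.0092e-08
Weight by the priors:
  π_I·L_I = 0.16 × 0.00148708 = 0.000237933
  π_II·L_II = 0.31 × 0.000561353 = 0.000174019
  π_III·L_III = 0.45 × 2.31621e-06 = 1.04229e-06
  π_IV·L_IV = 0.08 × 3.0092e-08 = 2.40736e-09
Marginal: 0.000237933 + 0.000174019 + 1.04229e-06 + 2.40736e-09 = 0.000412997
P(Line II | data) ≈ 0.421

0.421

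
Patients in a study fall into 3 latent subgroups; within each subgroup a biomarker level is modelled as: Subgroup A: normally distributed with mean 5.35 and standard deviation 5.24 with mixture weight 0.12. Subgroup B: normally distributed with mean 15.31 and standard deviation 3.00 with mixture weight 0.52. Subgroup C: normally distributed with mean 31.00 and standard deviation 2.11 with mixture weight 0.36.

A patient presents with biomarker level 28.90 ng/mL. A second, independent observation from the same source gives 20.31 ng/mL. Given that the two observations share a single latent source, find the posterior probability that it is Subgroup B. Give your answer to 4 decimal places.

0.7893

The responsibility of component k is π_k f_k(x) divided by Σ_j π_j f_j(x).
Since both observations come from the same component, the likelihood for component k is f_k(x₁)·f_k(x₂).
  p_A = [(1/(5.24·√(2π)))·exp(−(28.90−5.35)²/(2·5.24²)) = 0.076134·exp(-10.09925) = 3.12989e-06] × [0.00129316] = 4.04746e-09
  p_B = [(1/(3.00·√(2π)))·exp(−(28.90−15.31)²/(2·3.00²)) = 0.132981·exp(-10.26045) = 4.65299e-06] × [0.033159] = 1.54289e-07
  p_C = [(1/(2.11·√(2π)))·exp(−(28.90−31.00)²/(2·2.11²)) = 0.189072·exp(-0.49527) = 0.115222] × [5.04559e-07] = 5.81361e-08
Multiply by the mixture weights:
  π_A·p_A = 0.12 × 4.04746e-09 = 4.85695e-10
  π_B·p_B = 0.52 × 1.54289e-07 = 8.02301e-08
  π_C·p_C = 0.36 × 5.81361e-08 = 2.0929e-08
Evidence: 4.85695e-10 + 8.02301e-08 + 2.0929e-08 = 1.01645e-07
Responsibility of Subgroup B: 8.02301e-08 / 1.01645e-07 ≈ 0.7893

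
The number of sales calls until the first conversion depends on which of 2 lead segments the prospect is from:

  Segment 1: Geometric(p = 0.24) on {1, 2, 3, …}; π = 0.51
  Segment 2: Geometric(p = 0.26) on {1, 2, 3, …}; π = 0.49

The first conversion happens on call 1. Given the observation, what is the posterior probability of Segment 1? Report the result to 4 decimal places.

The responsibility of component k is w_k f_k(x) divided by Σ_j w_j f_j(x).
Component likelihoods at x = 1:
  p_1 = 0.24·(1−0.24)^0 = 0.24·1 = 0.24
  p_2 = 0.26·(1−0.26)^0 = 0.26·1 = 0.26
Unnormalised posteriors:
  w_1·p_1 = 0.51 × 0.24 = 0.1224
  w_2·p_2 = 0.49 × 0.26 = 0.1274
Normaliser: 0.1224 + 0.1274 = 0.2498
Responsibility of Segment 1: 0.1224 / 0.2498 ≈ 0.4900

0.4900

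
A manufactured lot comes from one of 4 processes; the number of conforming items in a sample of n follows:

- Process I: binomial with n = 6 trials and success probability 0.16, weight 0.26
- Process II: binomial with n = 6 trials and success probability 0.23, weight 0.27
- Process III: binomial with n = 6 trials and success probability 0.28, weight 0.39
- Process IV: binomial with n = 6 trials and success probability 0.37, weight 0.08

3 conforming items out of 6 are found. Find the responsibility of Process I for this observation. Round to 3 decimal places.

The responsibility of component k is π_k f_k(x) divided by Σ_j π_j f_j(x).
Component likelihoods at x = 3 conforming items out of 6:
  f_I = 0.0485543
  f_II = 0.111093
  f_III = 0.163871
  f_IV = 0.253313
Unnormalised posteriors:
  π_I·f_I = 0.26 × 0.0485543 = 0.0126241
  π_II·f_II = 0.27 × 0.111093 = 0.029995
  π_III·f_III = 0.39 × 0.163871 = 0.0639096
  π_IV·f_IV = 0.08 × 0.253313 = 0.020265
Evidence: 0.0126241 + 0.029995 + 0.0639096 + 0.020265 = 0.126794
P(Process I | the observation) = 0.0126241 / 0.126794 ≈ 0.100

0.100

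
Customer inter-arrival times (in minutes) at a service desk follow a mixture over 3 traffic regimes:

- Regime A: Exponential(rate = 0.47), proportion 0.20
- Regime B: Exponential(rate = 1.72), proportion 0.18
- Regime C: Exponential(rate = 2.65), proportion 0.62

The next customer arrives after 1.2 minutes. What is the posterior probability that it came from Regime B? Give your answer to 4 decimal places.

0.2440

By Bayes' theorem, P(k | x) = P(Z=k) f_k(x) / Σ_j P(Z=j) f_j(x).
Component likelihoods at x = 1.2 minutes:
  f_A = 0.267397
  f_B = 0.218346
  f_C = 0.110202
Unnormalised posteriors:
  P(Z=A)·f_A = 0.20 × 0.267397 = 0.0534793
  P(Z=B)·f_B = 0.18 × 0.218346 = 0.0393022
  P(Z=C)·f_C = 0.62 × 0.110202 = 0.0683252
Denominator: 0.0534793 + 0.0393022 + 0.0683252 = 0.161107
P(Regime B | the observation) = 0.0393022 / 0.161107 ≈ 0.2440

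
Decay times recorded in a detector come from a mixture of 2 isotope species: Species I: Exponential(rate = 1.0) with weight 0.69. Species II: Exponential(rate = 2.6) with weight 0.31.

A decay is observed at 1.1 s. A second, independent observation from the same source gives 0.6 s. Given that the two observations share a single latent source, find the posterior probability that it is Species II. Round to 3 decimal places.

0.167

Posterior ∝ prior × likelihood, so P(k | x) ∝ w_k f_k(x); normalise over all components.
Since both observations come from the same component, the likelihood for component k is f_k(x₁)·f_k(x₂).
  p_I = [0.332871] × [0.548812] = 0.182684
  p_II = [0.148899] × [0.546354] = 0.0813514
Weight by the priors:
  w_I·p_I = 0.69 × 0.182684 = 0.126052
  w_II·p_II = 0.31 × 0.0813514 = 0.0252189
Evidence: 0.126052 + 0.0252189 = 0.151271
Responsibility of Species II: 0.0252189 / 0.151271 ≈ 0.167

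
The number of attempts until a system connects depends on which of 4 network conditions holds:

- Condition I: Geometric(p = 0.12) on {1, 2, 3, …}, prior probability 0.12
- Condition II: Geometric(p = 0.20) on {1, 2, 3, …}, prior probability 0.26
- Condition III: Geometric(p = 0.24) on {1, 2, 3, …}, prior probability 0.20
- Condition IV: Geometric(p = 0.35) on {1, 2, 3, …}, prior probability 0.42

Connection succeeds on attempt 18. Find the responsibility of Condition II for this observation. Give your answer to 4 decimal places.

By Bayes' theorem, P(k | x) = π_k f_k(x) / Σ_j π_j f_j(x).
Component likelihoods at x = 18:
  L_I = 0.12·(1−0.12)^17 = 0.12·0.113817 = 0.013658
  L_II = 0.20·(1−0.20)^17 = 0.20·0.022518 = 0.0045036
  L_III = 0.24·(1−0.24)^17 = 0.24·0.00941523 = 0.00225966
  L_IV = 0.35·(1−0.35)^17 = 0.35·0.000659974 = 0.000230991
Unnormalised posteriors:
  π_I·L_I = 0.12 × 0.013658 = 0.00163896
  π_II·L_II = 0.26 × 0.0045036 = 0.00117094
  π_III·L_III = 0.20 × 0.00225966 = 0.000451931
  π_IV·L_IV = 0.42 × 0.000230991 = 9.70162e-05
Denominator: 0.00163896 + 0.00117094 + 0.000451931 + 9.70162e-05 = 0.00335884
So the posterior for Condition II is 0.00117094 / 0.00335884 ≈ 0.3486.

0.3486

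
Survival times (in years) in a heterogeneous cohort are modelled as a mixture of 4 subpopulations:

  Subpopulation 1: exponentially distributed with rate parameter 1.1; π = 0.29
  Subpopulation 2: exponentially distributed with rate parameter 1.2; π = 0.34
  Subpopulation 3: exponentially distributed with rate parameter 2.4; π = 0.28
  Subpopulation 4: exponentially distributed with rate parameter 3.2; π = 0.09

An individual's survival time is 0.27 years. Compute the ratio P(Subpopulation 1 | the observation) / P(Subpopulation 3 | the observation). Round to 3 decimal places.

The posterior odds equal the prior odds times the likelihood ratio: (P(Z=i)/P(Z=j))·(f_i(x)/f_j(x)).
Component likelihoods at x = 0.27 years:
  p_1 = 0.817348
  p_2 = 0.8679
  p_3 = 1.25542
  p_4 = 1.34871
Odds = (0.29/0.28) × (0.817348/1.25542) = 1.03571 × 0.651057 ≈ 0.674

0.674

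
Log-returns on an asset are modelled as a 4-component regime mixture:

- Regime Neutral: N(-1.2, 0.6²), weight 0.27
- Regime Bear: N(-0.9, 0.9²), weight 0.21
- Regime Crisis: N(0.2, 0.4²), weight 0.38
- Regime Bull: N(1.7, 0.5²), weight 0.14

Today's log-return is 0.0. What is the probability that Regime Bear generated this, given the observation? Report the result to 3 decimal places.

0.136

Posterior ∝ prior × likelihood, so P(k | x) ∝ P(Z=k) f_k(x); normalise over all components.
Evaluate each component's likelihood at the observed value:
  L_Neutral = 0.0899849
  L_Bear = 0.268856
  L_Crisis = 0.880163
  L_Bull = 0.00246444
Unnormalised posteriors:
  P(Z=Neutral)·L_Neutral = 0.27 × 0.0899849 = 0.0242959
  P(Z=Bear)·L_Bear = 0.21 × 0.268856 = 0.0564598
  P(Z=Crisis)·L_Crisis = 0.38 × 0.880163 = 0.334462
  P(Z=Bull)·L_Bull = 0.14 × 0.00246444 = 0.000345021
Denominator: 0.0242959 + 0.0564598 + 0.334462 + 0.000345021 = 0.415563
So the posterior for Regime Bear is 0.0564598 / 0.415563 ≈ 0.136.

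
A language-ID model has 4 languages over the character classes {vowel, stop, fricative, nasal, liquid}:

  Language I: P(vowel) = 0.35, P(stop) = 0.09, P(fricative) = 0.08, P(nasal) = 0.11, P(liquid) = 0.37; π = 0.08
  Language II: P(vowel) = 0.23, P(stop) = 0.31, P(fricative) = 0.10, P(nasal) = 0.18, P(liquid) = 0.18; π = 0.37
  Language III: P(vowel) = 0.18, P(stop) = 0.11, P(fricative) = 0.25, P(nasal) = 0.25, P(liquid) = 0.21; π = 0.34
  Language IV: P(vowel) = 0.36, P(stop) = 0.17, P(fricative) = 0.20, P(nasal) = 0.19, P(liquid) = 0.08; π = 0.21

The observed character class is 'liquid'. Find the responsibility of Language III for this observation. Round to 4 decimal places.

0.3872

P(component k | x) = π_k·f_k(x) / marginal(x), where marginal(x) = Σ_j π_j·f_j(x).
Evaluate each component's likelihood at the observed value:
  L_I = P(liquid | comp) = 0.37
  L_II = P(liquid | comp) = 0.18
  L_III = P(liquid | comp) = 0.21
  L_IV = P(liquid | comp) = 0.08
Multiply by the mixture weights:
  π_I·L_I = 0.08 × 0.37 = 0.0296
  π_II·L_II = 0.37 × 0.18 = 0.0666
  π_III·L_III = 0.34 × 0.21 = 0.0714
  π_IV·L_IV = 0.21 × 0.08 = 0.0168
Evidence: 0.0296 + 0.0666 + 0.0714 + 0.0168 = 0.1844
So the posterior for Language III is 0.0714 / 0.1844 ≈ 0.3872.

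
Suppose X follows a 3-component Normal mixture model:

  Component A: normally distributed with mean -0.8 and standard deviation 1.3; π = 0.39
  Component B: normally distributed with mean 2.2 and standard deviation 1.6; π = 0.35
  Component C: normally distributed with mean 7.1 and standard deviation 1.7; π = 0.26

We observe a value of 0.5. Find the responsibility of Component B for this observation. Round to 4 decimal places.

By Bayes' theorem, P(k | x) = π_k f_k(x) / Σ_j π_j f_j(x).
Component likelihoods at x = 0.5:
  p_A = (1/(1.3·√(2π)))·exp(−(0.5−-0.8)²/(2·1.3²)) = 0.306879·exp(-0.50000) = 0.186131
  p_B = (1/(1.6·√(2π)))·exp(−(0.5−2.2)²/(2·1.6²)) = 0.249339·exp(-0.56445) = 0.141792
  p_C = (1/(1.7·√(2π)))·exp(−(0.5−7.1)²/(2·1.7²)) = 0.234672·exp(-7.53633) = 0.000125162
Unnormalised posteriors:
  π_A·p_A = 0.39 × 0.186131 = 0.0725912
  π_B·p_B = 0.35 × 0.141792 = 0.0496271
  π_C·p_C = 0.26 × 0.000125162 = 3.25422e-05
Sum: 0.0725912 + 0.0496271 + 3.25422e-05 = 0.122251
So the posterior for Component B is 0.0496271 / 0.122251 ≈ 0.4059.

0.4059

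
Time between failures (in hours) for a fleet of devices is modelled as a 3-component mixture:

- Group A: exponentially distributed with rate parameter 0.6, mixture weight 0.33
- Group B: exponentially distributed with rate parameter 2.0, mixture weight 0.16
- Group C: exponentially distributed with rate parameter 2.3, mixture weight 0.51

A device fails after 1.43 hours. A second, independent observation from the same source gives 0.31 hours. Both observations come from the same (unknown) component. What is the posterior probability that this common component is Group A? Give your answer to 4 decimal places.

Posterior ∝ prior × likelihood, so P(k | x) ∝ w_k f_k(x); normalise over all components.
Since both observations come from the same component, the likelihood for component k is f_k(x₁)·f_k(x₂).
  L_A = [0.6·e^(−0.6·1.43) = 0.6·e^(−0.8580) = 0.254406] × [0.498164] = 0.126736
  L_B = [2.0·e^(−2.0·1.43) = 2.0·e^(−2.8600) = 0.114538] × [1.07589] = 0.12323
  L_C = [2.3·e^(−2.3·1.43) = 2.3·e^(−3.2890) = 0.0857696] × [1.12739] = 0.0966961
Prior × likelihood for each component:
  w_A·L_A = 0.33 × 0.126736 = 0.0418228
  w_B·L_B = 0.16 × 0.12323 = 0.0197167
  w_C·L_C = 0.51 × 0.0966961 = 0.049315
Evidence: 0.0418228 + 0.0197167 + 0.049315 = 0.110855
So the posterior for Group A is 0.0418228 / 0.110855 ≈ 0.3773.

0.3773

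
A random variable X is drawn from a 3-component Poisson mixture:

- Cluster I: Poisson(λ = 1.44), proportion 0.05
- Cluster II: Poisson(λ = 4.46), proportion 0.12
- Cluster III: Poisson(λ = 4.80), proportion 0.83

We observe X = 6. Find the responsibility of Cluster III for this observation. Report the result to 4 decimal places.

By Bayes' theorem, P(k | x) = P(Z=k) f_k(x) / Σ_j P(Z=j) f_j(x).
Component likelihoods at x = 6:
  L_I = 0.00293399
  L_II = 0.126393
  L_III = 0.139798
Unnormalised posteriors:
  P(Z=I)·L_I = 0.05 × 0.00293399 = 0.000146699
  P(Z=II)·L_II = 0.12 × 0.126393 = 0.0151672
  P(Z=III)·L_III = 0.83 × 0.139798 = 0.116032
Sum: 0.000146699 + 0.0151672 + 0.116032 = 0.131346
Responsibility of Cluster III: 0.116032 / 0.131346 ≈ 0.8834

0.8834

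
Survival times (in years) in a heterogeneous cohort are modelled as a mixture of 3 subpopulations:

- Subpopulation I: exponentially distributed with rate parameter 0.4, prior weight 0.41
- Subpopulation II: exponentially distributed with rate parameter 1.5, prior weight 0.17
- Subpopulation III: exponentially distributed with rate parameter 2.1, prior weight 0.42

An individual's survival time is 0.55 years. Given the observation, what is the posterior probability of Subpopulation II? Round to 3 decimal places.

0.214

By Bayes' theorem, P(k | x) = P(Z=k) f_k(x) / Σ_j P(Z=j) f_j(x).
Component likelihoods at x = 0.55 years:
  p_I = 0.4·e^(−0.4·0.55) = 0.4·e^(−0.2200) = 0.321008
  p_II = 1.5·e^(−1.5·0.55) = 1.5·e^(−0.8250) = 0.657352
  p_III = 2.1·e^(−2.1·0.55) = 2.1·e^(−1.1550) = 0.661621
Prior × likelihood for each component:
  P(Z=I)·p_I = 0.41 × 0.321008 = 0.131613
  P(Z=II)·p_II = 0.17 × 0.657352 = 0.11175
  P(Z=III)·p_III = 0.42 × 0.661621 = 0.277881
Normaliser: 0.131613 + 0.11175 + 0.277881 = 0.521244
So the posterior for Subpopulation II is 0.11175 / 0.521244 ≈ 0.214.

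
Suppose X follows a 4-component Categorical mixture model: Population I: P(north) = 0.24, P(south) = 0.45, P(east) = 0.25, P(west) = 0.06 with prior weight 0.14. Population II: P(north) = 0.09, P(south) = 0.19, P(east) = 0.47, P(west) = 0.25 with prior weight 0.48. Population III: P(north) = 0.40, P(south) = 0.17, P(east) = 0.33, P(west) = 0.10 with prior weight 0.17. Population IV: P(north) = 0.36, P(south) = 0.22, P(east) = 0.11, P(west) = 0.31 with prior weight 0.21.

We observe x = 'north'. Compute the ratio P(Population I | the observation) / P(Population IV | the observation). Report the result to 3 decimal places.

0.444

Posterior odds = (P(Z=i) f_i(x)) / (P(Z=j) f_j(x)); the normalising sum cancels.
Component likelihoods at x = 'north':
  f_I = 0.24
  f_II = 0.09
  f_III = 0.4
  f_IV = 0.36
Odds = (0.14/0.21) × (0.24/0.36) = 0.666667 × 0.666667 ≈ 0.444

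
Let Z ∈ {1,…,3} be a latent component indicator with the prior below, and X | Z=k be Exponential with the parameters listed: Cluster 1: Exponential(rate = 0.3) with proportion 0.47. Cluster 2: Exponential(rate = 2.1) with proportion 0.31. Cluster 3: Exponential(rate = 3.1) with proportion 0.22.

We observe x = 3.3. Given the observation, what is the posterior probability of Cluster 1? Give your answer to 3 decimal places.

0.988

Posterior ∝ prior × likelihood, so P(k | x) ∝ w_k f_k(x); normalise over all components.
Evaluate each component's likelihood at the observed value:
  p_1 = 0.3·e^(−0.3·3.3) = 0.3·e^(−0.9900) = 0.111473
  p_2 = 2.1·e^(−2.1·3.3) = 2.1·e^(−6.9300) = 0.0020538
  p_3 = 3.1·e^(−3.1·3.3) = 3.1·e^(−10.2300) = 0.000111822
Weight by the priors:
  w_1·p_1 = 0.47 × 0.111473 = 0.0523923
  w_2·p_2 = 0.31 × 0.0020538 = 0.000636679
  w_3·p_3 = 0.22 × 0.000111822 = 2.46009e-05
Evidence: 0.0523923 + 0.000636679 + 2.46009e-05 = 0.0530536
Responsibility of Cluster 1: 0.0523923 / 0.0530536 ≈ 0.988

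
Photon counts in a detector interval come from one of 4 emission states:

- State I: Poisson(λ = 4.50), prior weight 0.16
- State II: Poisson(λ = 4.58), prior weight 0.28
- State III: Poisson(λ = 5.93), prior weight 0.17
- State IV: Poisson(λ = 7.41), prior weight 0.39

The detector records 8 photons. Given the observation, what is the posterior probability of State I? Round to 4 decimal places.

0.0810

P(component k | x) = P(Z=k)·f_k(x) / marginal(x), where marginal(x) = Σ_j P(Z=j)·f_j(x).
Evaluate each component's likelihood at the observed value:
  f_I = e^(−4.50)·4.50^8/8! = 0.0463292
  f_II = e^(−4.58)·4.58^8/8! = 0.0492419
  f_III = e^(−5.93)·5.93^8/8! = 0.100821
  f_IV = e^(−7.41)·7.41^8/8! = 0.136428
Weight by the priors:
  P(Z=I)·f_I = 0.16 × 0.0463292 = 0.00741267
  P(Z=II)·f_II = 0.28 × 0.0492419 = 0.0137877
  P(Z=III)·f_III = 0.17 × 0.100821 = 0.0171396
  P(Z=IV)·f_IV = 0.39 × 0.136428 = 0.0532069
Denominator: 0.00741267 + 0.0137877 + 0.0171396 + 0.0532069 = 0.0915468
So the posterior for State I is 0.00741267 / 0.0915468 ≈ 0.0810.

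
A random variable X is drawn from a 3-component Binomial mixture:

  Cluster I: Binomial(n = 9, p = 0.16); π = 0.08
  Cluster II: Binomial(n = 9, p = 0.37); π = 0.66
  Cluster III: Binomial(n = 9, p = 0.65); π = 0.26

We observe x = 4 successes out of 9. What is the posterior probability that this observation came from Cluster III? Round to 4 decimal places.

By Bayes' theorem, P(k | x) = w_k f_k(x) / Σ_j w_j f_j(x).
Evaluate each component's likelihood at the observed value:
  p_I = C(9,4)·0.16^4·0.84^5 = 126·0.00065536·0.418212 = 0.034534
  p_II = C(9,4)·0.37^4·0.63^5 = 126·0.0187416·0.0992437 = 0.234358
  p_III = C(9,4)·0.65^4·0.35^5 = 126·0.178506·0.00525219 = 0.118131
Prior × likelihood for each component:
  w_I·p_I = 0.08 × 0.034534 = 0.00276272
  w_II·p_II = 0.66 × 0.234358 = 0.154676
  w_III·p_III = 0.26 × 0.118131 = 0.0307141
Sum: 0.00276272 + 0.154676 + 0.0307141 = 0.188153
P(Cluster III | the observation) = 0.0307141 / 0.188153 ≈ 0.1632

0.1632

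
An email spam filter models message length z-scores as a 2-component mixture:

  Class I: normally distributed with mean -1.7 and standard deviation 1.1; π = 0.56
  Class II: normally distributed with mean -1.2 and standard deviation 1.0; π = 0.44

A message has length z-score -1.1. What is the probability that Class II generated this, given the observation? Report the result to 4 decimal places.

0.4995

Apply Bayes' rule: the posterior for each component is proportional to its prior times its likelihood at x.
Component likelihoods at x = -1.1:
  L_I = 0.312544
  L_II = 0.396953
Prior × likelihood for each component:
  P(Z=I)·L_I = 0.56 × 0.312544 = 0.175025
  P(Z=II)·L_II = 0.44 × 0.396953 = 0.174659
Evidence: 0.175025 + 0.174659 = 0.349684
P(Class II | x) = 0.174659 / 0.349684 ≈ 0.4995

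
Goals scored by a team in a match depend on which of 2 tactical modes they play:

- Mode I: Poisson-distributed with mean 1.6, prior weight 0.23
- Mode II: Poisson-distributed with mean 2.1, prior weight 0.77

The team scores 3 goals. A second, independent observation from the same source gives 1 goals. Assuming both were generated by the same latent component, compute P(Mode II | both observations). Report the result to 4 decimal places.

0.7852

P(component k | x) = P(Z=k)·f_k(x) / marginal(x), where marginal(x) = Σ_j P(Z=j)·f_j(x).
Since both observations come from the same component, the likelihood for component k is f_k(x₁)·f_k(x₂).
  p_I = [e^(−1.6)·1.6^3/3! = 0.137828] × [0.323034] = 0.0445232
  p_II = [e^(−2.1)·2.1^3/3! = 0.189011] × [0.257158] = 0.0486059
Multiply by the mixture weights:
  P(Z=I)·p_I = 0.23 × 0.0445232 = 0.0102403
  P(Z=II)·p_II = 0.77 × 0.0486059 = 0.0374266
Marginal: 0.0102403 + 0.0374266 = 0.0476669
P(Mode II | x) = 0.0374266 / 0.0476669 ≈ 0.7852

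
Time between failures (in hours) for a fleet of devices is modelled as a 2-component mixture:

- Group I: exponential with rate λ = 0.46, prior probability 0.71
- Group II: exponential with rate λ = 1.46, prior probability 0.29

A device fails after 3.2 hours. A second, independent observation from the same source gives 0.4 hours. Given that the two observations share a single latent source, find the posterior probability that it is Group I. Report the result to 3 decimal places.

The responsibility of component k is π_k f_k(x) divided by Σ_j π_j f_j(x).
Since both observations come from the same component, the likelihood for component k is f_k(x₁)·f_k(x₂).
  p_I = [0.46·e^(−0.46·3.2) = 0.46·e^(−1.4720) = 0.105554] × [0.38269] = 0.0403947
  p_II = [1.46·e^(−1.46·3.2) = 1.46·e^(−4.6720) = 0.0136562] × [0.814188] = 0.0111187
Weight by the priors:
  π_I·p_I = 0.71 × 0.0403947 = 0.0286802
  π_II·p_II = 0.29 × 0.0111187 = 0.00322442
Marginal: 0.0286802 + 0.00322442 = 0.0319046
So the posterior for Group I is 0.0286802 / 0.0319046 ≈ 0.899.

0.899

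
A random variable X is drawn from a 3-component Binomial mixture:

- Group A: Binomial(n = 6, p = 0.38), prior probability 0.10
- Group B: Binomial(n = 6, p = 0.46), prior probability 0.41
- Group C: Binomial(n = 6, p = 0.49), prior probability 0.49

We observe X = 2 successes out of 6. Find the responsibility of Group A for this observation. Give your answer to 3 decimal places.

Posterior ∝ prior × likelihood, so P(k | x) ∝ P(Z=k) f_k(x); normalise over all components.
Binomial probabilities:
  f_A = 0.320055
  f_B = 0.269887
  f_C = 0.243649
Multiply by the mixture weights:
  P(Z=A)·f_A = 0.10 × 0.320055 = 0.0320055
  P(Z=B)·f_B = 0.41 × 0.269887 = 0.110654
  P(Z=C)·f_C = 0.49 × 0.243649 = 0.119388
Evidence: 0.0320055 + 0.110654 + 0.119388 = 0.262047
Responsibility of Group A: 0.0320055 / 0.262047 ≈ 0.122

0.122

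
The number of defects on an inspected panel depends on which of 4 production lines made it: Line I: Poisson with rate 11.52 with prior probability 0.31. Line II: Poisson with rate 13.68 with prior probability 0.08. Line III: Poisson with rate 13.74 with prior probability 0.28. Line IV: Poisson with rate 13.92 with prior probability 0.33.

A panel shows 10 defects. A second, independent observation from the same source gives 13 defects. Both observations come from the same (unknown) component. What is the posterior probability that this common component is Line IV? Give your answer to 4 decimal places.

By Bayes' theorem, P(k | x) = π_k f_k(x) / Σ_j π_j f_j(x).
Since both observations come from the same component, the likelihood for component k is f_k(x₁)·f_k(x₂).
  f_I = [e^(−11.52)·11.52^10/10! = 0.112639] × [0.100353] = 0.0113037
  f_II = [e^(−13.68)·13.68^10/10! = 0.0724352] × [0.108066] = 0.0078278
  f_III = [e^(−13.74)·13.74^10/10! = 0.0712686] × [0.107731] = 0.00767784
  f_IV = [e^(−13.92)·13.92^10/10! = 0.0678032] × [0.106574] = 0.00722605
Prior × likelihood for each component:
  π_I·f_I = 0.31 × 0.0113037 = 0.00350413
  π_II·f_II = 0.08 × 0.0078278 = 0.000626224
  π_III·f_III = 0.28 × 0.00767784 = 0.0021498
  π_IV·f_IV = 0.33 × 0.00722605 = 0.00238459
Normaliser: 0.00350413 + 0.000626224 + 0.0021498 + 0.00238459 = 0.00866475
P(Line IV | x) = 0.00238459 / 0.00866475 ≈ 0.2752

0.2752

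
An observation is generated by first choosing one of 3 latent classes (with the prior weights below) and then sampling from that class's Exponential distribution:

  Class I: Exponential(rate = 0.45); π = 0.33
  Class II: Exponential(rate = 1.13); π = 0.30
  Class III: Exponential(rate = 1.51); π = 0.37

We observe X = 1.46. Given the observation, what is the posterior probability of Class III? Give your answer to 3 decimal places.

0.302

By Bayes' theorem, P(k | x) = P(Z=k) f_k(x) / Σ_j P(Z=j) f_j(x).
Evaluate each component's likelihood at the observed value:
  L_I = 0.45·e^(−0.45·1.46) = 0.45·e^(−0.6570) = 0.233282
  L_II = 1.13·e^(−1.13·1.46) = 1.13·e^(−1.6498) = 0.21706
  L_III = 1.51·e^(−1.51·1.46) = 1.51·e^(−2.2046) = 0.166545
Weight by the priors:
  P(Z=I)·L_I = 0.33 × 0.233282 = 0.076983
  P(Z=II)·L_II = 0.30 × 0.21706 = 0.0651179
  P(Z=III)·L_III = 0.37 × 0.166545 = 0.0616216
Marginal: 0.076983 + 0.0651179 + 0.0616216 = 0.203723
So the posterior for Class III is 0.0616216 / 0.203723 ≈ 0.302.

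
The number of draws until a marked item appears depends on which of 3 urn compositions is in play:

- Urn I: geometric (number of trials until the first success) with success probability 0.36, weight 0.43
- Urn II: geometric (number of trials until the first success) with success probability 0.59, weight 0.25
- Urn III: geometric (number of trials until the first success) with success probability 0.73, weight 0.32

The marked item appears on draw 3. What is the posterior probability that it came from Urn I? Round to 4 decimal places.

0.6025

By Bayes' theorem, P(k | x) = π_k f_k(x) / Σ_j π_j f_j(x).
Geometric probabilities:
  p_I = 0.36·(1−0.36)^2 = 0.36·0.4096 = 0.147456
  p_II = 0.59·(1−0.59)^2 = 0.59·0.1681 = 0.099179
  p_III = 0.73·(1−0.73)^2 = 0.73·0.0729 = 0.053217
Unnormalised posteriors:
  π_I·p_I = 0.43 × 0.147456 = 0.0634061
  π_II·p_II = 0.25 × 0.099179 = 0.0247948
  π_III·p_III = 0.32 × 0.053217 = 0.0170294
Sum: 0.0634061 + 0.0247948 + 0.0170294 = 0.10523
P(Urn I | x) = 0.0634061 / 0.10523 ≈ 0.6025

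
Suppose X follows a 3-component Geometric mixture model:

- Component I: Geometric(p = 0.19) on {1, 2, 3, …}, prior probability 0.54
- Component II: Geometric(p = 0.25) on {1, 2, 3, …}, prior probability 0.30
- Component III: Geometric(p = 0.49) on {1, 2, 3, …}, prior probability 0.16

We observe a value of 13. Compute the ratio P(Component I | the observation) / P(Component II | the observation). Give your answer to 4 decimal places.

3.4449

Only the two components matter; the odds are (π_i f_i(x)) / (π_j f_j(x)).
Evaluate each component's likelihood at the observed value:
  p_I = 0.0151556
  p_II = 0.00791909
  p_III = 0.000151718
Posterior odds = (π_I·p_I) / (π_II·p_II) = (0.54·0.0151556) / (0.30·0.00791909) = 0.00818404 / 0.00237573 ≈ 3.4449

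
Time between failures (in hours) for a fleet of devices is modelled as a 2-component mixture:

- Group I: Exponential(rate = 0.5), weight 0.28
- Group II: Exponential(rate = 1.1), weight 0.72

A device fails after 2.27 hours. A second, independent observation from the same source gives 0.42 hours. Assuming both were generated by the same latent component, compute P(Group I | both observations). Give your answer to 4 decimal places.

The responsibility of component k is P(Z=k) f_k(x) divided by Σ_j P(Z=j) f_j(x).
Since both observations come from the same component, the likelihood for component k is f_k(x₁)·f_k(x₂).
  p_I = [0.160711] × [0.405292] = 0.0651349
  p_II = [0.0905648] × [0.693025] = 0.0627636
Prior × likelihood for each component:
  P(Z=I)·p_I = 0.28 × 0.0651349 = 0.0182378
  P(Z=II)·p_II = 0.72 × 0.0627636 = 0.0451898
Evidence: 0.0182378 + 0.0451898 = 0.0634276
P(Group I | x₁, x₂) = 0.0182378 / 0.0634276 ≈ 0.2875

0.2875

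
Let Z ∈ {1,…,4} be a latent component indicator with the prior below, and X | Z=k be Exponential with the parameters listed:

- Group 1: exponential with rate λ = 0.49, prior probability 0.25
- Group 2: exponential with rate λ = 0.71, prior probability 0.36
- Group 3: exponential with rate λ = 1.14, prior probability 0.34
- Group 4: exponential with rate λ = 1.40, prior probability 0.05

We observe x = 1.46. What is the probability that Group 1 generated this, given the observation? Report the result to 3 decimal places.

0.257

P(component k | x) = π_k·f_k(x) / marginal(x), where marginal(x) = Σ_j π_j·f_j(x).
Evaluate each component's likelihood at the observed value:
  f_1 = 0.49·e^(−0.49·1.46) = 0.49·e^(−0.7154) = 0.239608
  f_2 = 0.71·e^(−0.71·1.46) = 0.71·e^(−1.0366) = 0.251808
  f_3 = 1.14·e^(−1.14·1.46) = 1.14·e^(−1.6644) = 0.215807
  f_4 = 1.40·e^(−1.40·1.46) = 1.40·e^(−2.0440) = 0.181313
Prior × likelihood for each component:
  π_1·f_1 = 0.25 × 0.239608 = 0.0599021
  π_2·f_2 = 0.36 × 0.251808 = 0.0906507
  π_3·f_3 = 0.34 × 0.215807 = 0.0733743
  π_4·f_4 = 0.05 × 0.181313 = 0.00906567
Marginal: 0.0599021 + 0.0906507 + 0.0733743 + 0.00906567 = 0.232993
P(Group 1 | 1.46) ≈ 0.257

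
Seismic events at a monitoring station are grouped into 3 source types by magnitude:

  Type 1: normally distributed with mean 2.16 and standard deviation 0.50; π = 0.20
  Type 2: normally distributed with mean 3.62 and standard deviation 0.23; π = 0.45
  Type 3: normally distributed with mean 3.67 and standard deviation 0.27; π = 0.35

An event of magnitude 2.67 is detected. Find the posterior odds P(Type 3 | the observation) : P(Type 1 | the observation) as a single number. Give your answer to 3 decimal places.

The posterior odds equal the prior odds times the likelihood ratio: (w_i/w_j)·(f_i(x)/f_j(x)).
Evaluate each component's likelihood at the observed value:
  p_1 = (1/(0.50·√(2π)))·exp(−(2.67−2.16)²/(2·0.50²)) = 0.797885·exp(-0.52020) = 0.474264
  p_2 = (1/(0.23·√(2π)))·exp(−(2.67−3.62)²/(2·0.23²)) = 1.734532·exp(-8.53025) = 0.000342408
  p_3 = (1/(0.27·√(2π)))·exp(−(2.67−3.67)²/(2·0.27²)) = 1.477564·exp(-6.85871) = 0.00155184
Posterior odds = (w_3·p_3) / (w_1·p_1) = (0.35·0.00155184) / (0.20·0.474264) = 0.000543143 / 0.0948528 ≈ 0.006

0.006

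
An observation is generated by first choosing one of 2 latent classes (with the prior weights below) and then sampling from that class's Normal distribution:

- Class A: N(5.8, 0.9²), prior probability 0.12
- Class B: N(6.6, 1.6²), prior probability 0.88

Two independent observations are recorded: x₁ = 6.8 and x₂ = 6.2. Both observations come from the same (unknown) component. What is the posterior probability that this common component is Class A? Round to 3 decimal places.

0.180

P(component k | x) = w_k·f_k(x) / marginal(x), where marginal(x) = Σ_j w_j·f_j(x).
Since both observations come from the same component, the likelihood for component k is f_k(x₁)·f_k(x₂).
  p_A = [0.239103] × [0.401582] = 0.0960194
  p_B = [0.247399] × [0.241668] = 0.0597882
Unnormalised posteriors:
  w_A·p_A = 0.12 × 0.0960194 = 0.0115223
  w_B·p_B = 0.88 × 0.0597882 = 0.0526136
Denominator: 0.0115223 + 0.0526136 = 0.0641359
So the posterior for Class A is 0.0115223 / 0.0641359 ≈ 0.180.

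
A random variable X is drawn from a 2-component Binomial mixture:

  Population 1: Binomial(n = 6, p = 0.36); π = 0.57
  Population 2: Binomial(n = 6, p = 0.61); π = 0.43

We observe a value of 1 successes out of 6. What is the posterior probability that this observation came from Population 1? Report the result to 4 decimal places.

By Bayes' theorem, P(k | x) = π_k f_k(x) / Σ_j π_j f_j(x).
Evaluate each component's likelihood at the observed value:
  p_1 = C(6,1)·0.36^1·0.64^5 = 6·0.36·0.107374 = 0.231928
  p_2 = C(6,1)·0.61^1·0.39^5 = 6·0.61·0.00902242 = 0.0330221
Unnormalised posteriors:
  π_1·p_1 = 0.57 × 0.231928 = 0.132199
  π_2·p_2 = 0.43 × 0.0330221 = 0.0141995
Normaliser: 0.132199 + 0.0141995 = 0.146399
So the posterior for Population 1 is 0.132199 / 0.146399 ≈ 0.9030.

0.9030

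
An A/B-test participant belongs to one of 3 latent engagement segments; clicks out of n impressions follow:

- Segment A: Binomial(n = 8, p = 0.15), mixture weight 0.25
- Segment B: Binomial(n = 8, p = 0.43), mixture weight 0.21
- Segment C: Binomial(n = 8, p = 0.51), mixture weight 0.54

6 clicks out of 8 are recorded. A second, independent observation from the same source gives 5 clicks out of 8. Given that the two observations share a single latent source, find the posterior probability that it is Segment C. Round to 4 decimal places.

By Bayes' theorem, P(k | x) = π_k f_k(x) / Σ_j π_j f_j(x).
Since both observations come from the same component, the likelihood for component k is f_k(x₁)·f_k(x₂).
  p_A = [0.000230432] × [0.00261157] = 6.01789e-07
  p_B = [0.0575067] × [0.15246] = 0.00876745
  p_C = [0.118296] × [0.227315] = 0.0268905
Weight by the priors:
  π_A·p_A = 0.25 × 6.01789e-07 = 1.50447e-07
  π_B·p_B = 0.21 × 0.00876745 = 0.00184116
  π_C·p_C = 0.54 × 0.0268905 = 0.0145209
Normaliser: 1.50447e-07 + 0.00184116 + 0.0145209 = 0.0163622
P(Segment C | x₁, x₂) = 0.0145209 / 0.0163622 ≈ 0.8875

0.8875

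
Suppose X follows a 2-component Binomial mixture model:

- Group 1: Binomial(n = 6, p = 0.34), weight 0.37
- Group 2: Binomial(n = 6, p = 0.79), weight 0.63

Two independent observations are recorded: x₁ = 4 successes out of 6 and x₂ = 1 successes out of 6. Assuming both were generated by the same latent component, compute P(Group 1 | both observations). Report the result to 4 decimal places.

By Bayes' theorem, P(k | x) = P(Z=k) f_k(x) / Σ_j P(Z=j) f_j(x).
Since both observations come from the same component, the likelihood for component k is f_k(x₁)·f_k(x₂).
  f_1 = [C(6,4)·0.34^4·0.66^2 = 15·0.0133634·0.4356 = 0.0873162] × [0.255476] = 0.0223072
  f_2 = [C(6,4)·0.79^4·0.21^2 = 15·0.389501·0.0441 = 0.257655] × [0.00193586] = 0.000498785
Multiply by the mixture weights:
  P(Z=1)·f_1 = 0.37 × 0.0223072 = 0.00825366
  P(Z=2)·f_2 = 0.63 × 0.000498785 = 0.000314234
Marginal: 0.00825366 + 0.000314234 = 0.00856789
So the posterior for Group 1 is 0.00825366 / 0.00856789 ≈ 0.9633.

0.9633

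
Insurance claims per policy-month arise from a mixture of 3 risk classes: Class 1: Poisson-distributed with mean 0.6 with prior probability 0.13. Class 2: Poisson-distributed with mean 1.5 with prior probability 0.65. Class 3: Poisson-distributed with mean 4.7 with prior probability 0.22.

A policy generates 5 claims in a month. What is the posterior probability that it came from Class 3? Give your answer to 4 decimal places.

0.8057

The responsibility of component k is w_k f_k(x) divided by Σ_j w_j f_j(x).
Component likelihoods at x = 5 claims:
  p_1 = e^(−0.6)·0.6^5/5! = 0.00035563
  p_2 = e^(−1.5)·1.5^5/5! = 0.01412
  p_3 = e^(−4.7)·4.7^5/5! = 0.17383
Weight by the priors:
  w_1·p_1 = 0.13 × 0.00035563 = 4.62319e-05
  w_2·p_2 = 0.65 × 0.01412 = 0.00917797
  w_3·p_3 = 0.22 × 0.17383 = 0.0382425
Normaliser: 4.62319e-05 + 0.00917797 + 0.0382425 = 0.0474667
So the posterior for Class 3 is 0.0382425 / 0.0474667 ≈ 0.8057.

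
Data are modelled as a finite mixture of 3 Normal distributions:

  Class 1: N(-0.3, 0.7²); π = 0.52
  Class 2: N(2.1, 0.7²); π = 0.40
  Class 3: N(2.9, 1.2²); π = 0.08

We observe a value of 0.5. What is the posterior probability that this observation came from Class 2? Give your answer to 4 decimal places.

0.0958

Posterior ∝ prior × likelihood, so P(k | x) ∝ π_k f_k(x); normalise over all components.
Component likelihoods at x = 0.5:
  p_1 = (1/(0.7·√(2π)))·exp(−(0.5−-0.3)²/(2·0.7²)) = 0.569918·exp(-0.65306) = 0.296614
  p_2 = (1/(0.7·√(2π)))·exp(−(0.5−2.1)²/(2·0.7²)) = 0.569918·exp(-2.61224) = 0.0418147
  p_3 = (1/(1.2·√(2π)))·exp(−(0.5−2.9)²/(2·1.2²)) = 0.332452·exp(-2.00000) = 0.0449925
Unnormalised posteriors:
  π_1·p_1 = 0.52 × 0.296614 = 0.154239
  π_2·p_2 = 0.40 × 0.0418147 = 0.0167259
  π_3·p_3 = 0.08 × 0.0449925 = 0.0035994
Evidence: 0.154239 + 0.0167259 + 0.0035994 = 0.174564
P(Class 2 | 0.5) ≈ 0.0958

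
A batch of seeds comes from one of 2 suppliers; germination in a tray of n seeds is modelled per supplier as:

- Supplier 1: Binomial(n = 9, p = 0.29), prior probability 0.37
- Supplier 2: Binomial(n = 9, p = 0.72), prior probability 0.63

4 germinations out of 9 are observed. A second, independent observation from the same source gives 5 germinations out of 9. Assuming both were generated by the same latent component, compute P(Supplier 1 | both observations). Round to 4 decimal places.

The responsibility of component k is π_k f_k(x) divided by Σ_j π_j f_j(x).
Since both observations come from the same component, the likelihood for component k is f_k(x₁)·f_k(x₂).
  L_1 = [0.160788] × [0.0656741] = 0.0105596
  L_2 = [0.0582761] × [0.149853] = 0.00873285
Multiply by the mixture weights:
  π_1·L_1 = 0.37 × 0.0105596 = 0.00390706
  π_2·L_2 = 0.63 × 0.00873285 = 0.00550169
Marginal: 0.00390706 + 0.00550169 = 0.00940875
P(Supplier 1 | x₁,x₂) = 0.00390706 / 0.00940875 ≈ 0.4153

0.4153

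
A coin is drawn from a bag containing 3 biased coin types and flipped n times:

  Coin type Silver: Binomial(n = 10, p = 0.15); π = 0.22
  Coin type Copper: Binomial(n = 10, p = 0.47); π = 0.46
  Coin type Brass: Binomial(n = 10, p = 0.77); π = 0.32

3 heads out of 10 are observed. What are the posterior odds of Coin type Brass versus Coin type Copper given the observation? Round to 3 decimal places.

The posterior odds equal the prior odds times the likelihood ratio: (π_i/π_j)·(f_i(x)/f_j(x)).
Binomial probabilities:
  p_Silver = C(10,3)·0.15^3·0.85^7 = 120·0.003375·0.320577 = 0.129834
  p_Copper = C(10,3)·0.47^3·0.53^7 = 120·0.103823·0.0117471 = 0.146354
  p_Brass = C(10,3)·0.77^3·0.23^7 = 120·0.456533·3.40483e-05 = 0.0018653
Posterior odds = (π_Brass·p_Brass) / (π_Copper·p_Copper) = (0.32·0.0018653) / (0.46·0.146354) = 0.000596895 / 0.067323 ≈ 0.009

0.009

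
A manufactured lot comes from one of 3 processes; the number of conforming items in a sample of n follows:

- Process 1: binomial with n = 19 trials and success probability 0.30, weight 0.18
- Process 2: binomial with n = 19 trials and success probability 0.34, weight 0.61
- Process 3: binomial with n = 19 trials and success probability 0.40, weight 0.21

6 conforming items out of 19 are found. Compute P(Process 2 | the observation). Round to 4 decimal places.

0.6395

Apply Bayes' rule: the posterior for each component is proportional to its prior times its likelihood at x.
Evaluate each component's likelihood at the observed value:
  L_1 = C(19,6)·0.30^6·0.70^13 = 27132·0.000729·0.0096889 = 0.191639
  L_2 = C(19,6)·0.34^6·0.66^13 = 27132·0.0015448·0.00450891 = 0.188985
  L_3 = C(19,6)·0.40^6·0.60^13 = 27132·0.004096·0.00130607 = 0.145147
Unnormalised posteriors:
  π_1·L_1 = 0.18 × 0.191639 = 0.034495
  π_2·L_2 = 0.61 × 0.188985 = 0.115281
  π_3·L_3 = 0.21 × 0.145147 = 0.0304809
Denominator: 0.034495 + 0.115281 + 0.0304809 = 0.180257
P(Process 2 | the observation) = 0.115281 / 0.180257 ≈ 0.6395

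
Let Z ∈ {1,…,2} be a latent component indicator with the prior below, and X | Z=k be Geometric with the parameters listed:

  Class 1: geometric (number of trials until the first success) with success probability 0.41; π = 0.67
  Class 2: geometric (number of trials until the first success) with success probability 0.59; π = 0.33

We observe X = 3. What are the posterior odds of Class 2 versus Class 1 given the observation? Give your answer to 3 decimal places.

Only the two components matter; the odds are (π_i f_i(x)) / (π_j f_j(x)).
Geometric probabilities:
  L_1 = 0.41·(1−0.41)^2 = 0.41·0.3481 = 0.142721
  L_2 = 0.59·(1−0.59)^2 = 0.59·0.1681 = 0.099179
Odds = (0.33/0.67) × (0.099179/0.142721) = 0.492537 × 0.694915 ≈ 0.342

0.342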